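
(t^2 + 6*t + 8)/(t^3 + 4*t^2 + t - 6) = (t + 4)/(t^2 + 2*t - 3)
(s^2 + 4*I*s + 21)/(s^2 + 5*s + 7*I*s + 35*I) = (s - 3*I)/(s + 5)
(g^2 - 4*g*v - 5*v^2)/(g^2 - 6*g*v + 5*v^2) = (-g - v)/(-g + v)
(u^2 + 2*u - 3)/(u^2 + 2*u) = (u^2 + 2*u - 3)/(u*(u + 2))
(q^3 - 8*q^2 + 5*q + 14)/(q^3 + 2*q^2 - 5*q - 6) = (q - 7)/(q + 3)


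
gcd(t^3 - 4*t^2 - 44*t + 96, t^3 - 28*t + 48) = t^2 + 4*t - 12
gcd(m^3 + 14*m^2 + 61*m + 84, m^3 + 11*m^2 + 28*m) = m^2 + 11*m + 28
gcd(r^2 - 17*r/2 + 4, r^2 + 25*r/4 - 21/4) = 1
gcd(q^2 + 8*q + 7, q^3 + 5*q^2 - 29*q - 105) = q + 7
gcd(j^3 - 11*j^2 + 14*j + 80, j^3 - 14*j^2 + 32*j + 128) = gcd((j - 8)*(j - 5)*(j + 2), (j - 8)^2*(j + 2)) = j^2 - 6*j - 16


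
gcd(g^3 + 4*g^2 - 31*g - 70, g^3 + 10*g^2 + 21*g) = g + 7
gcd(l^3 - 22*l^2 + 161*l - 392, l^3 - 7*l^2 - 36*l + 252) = l - 7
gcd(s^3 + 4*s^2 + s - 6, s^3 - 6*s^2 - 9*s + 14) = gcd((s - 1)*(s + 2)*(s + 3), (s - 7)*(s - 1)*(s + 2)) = s^2 + s - 2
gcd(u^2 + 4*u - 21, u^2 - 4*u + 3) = u - 3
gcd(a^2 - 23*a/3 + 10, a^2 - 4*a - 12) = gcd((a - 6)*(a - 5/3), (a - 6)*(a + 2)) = a - 6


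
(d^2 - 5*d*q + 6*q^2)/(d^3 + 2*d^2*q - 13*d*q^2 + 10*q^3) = (-d + 3*q)/(-d^2 - 4*d*q + 5*q^2)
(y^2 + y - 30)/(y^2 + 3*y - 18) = (y - 5)/(y - 3)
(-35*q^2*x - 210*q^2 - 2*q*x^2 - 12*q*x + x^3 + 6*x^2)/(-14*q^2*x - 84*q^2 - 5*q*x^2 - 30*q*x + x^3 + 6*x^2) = (5*q + x)/(2*q + x)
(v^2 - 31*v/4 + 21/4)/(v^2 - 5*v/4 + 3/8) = 2*(v - 7)/(2*v - 1)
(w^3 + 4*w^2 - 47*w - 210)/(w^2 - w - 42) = w + 5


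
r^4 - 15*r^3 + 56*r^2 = r^2*(r - 8)*(r - 7)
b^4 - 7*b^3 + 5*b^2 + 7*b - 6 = (b - 6)*(b - 1)^2*(b + 1)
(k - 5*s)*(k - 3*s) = k^2 - 8*k*s + 15*s^2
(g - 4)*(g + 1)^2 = g^3 - 2*g^2 - 7*g - 4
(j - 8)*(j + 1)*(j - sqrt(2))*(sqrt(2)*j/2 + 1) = sqrt(2)*j^4/2 - 7*sqrt(2)*j^3/2 - 5*sqrt(2)*j^2 + 7*sqrt(2)*j + 8*sqrt(2)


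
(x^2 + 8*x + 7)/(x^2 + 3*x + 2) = (x + 7)/(x + 2)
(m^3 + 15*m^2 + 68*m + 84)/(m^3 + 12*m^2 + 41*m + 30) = (m^2 + 9*m + 14)/(m^2 + 6*m + 5)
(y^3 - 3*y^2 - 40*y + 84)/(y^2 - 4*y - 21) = (y^2 + 4*y - 12)/(y + 3)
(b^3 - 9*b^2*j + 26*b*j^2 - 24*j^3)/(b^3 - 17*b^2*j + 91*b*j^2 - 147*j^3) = (b^2 - 6*b*j + 8*j^2)/(b^2 - 14*b*j + 49*j^2)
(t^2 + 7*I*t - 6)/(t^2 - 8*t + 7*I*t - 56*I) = (t^2 + 7*I*t - 6)/(t^2 + t*(-8 + 7*I) - 56*I)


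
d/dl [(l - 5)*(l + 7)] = 2*l + 2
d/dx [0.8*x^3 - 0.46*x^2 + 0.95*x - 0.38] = 2.4*x^2 - 0.92*x + 0.95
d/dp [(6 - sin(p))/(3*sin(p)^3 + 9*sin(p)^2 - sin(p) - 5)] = (6*sin(p)^3 - 45*sin(p)^2 - 108*sin(p) + 11)*cos(p)/(3*sin(p)^3 + 9*sin(p)^2 - sin(p) - 5)^2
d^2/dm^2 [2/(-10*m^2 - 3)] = 120*(1 - 10*m^2)/(10*m^2 + 3)^3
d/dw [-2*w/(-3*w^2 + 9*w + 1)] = 2*(-3*w^2 - 1)/(9*w^4 - 54*w^3 + 75*w^2 + 18*w + 1)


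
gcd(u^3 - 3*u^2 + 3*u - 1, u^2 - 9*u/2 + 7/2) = u - 1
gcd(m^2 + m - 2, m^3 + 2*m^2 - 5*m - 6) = 1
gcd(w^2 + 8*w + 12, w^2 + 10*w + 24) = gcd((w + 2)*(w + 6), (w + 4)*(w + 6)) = w + 6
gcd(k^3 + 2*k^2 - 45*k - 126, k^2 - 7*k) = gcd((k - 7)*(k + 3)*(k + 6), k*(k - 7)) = k - 7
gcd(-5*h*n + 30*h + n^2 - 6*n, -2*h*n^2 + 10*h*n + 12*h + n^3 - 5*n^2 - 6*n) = n - 6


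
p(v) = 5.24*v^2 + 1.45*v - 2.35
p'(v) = 10.48*v + 1.45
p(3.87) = 81.74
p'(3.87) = 42.01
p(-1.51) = 7.41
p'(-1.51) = -14.37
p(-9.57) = 463.68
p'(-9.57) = -98.84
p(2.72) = 40.36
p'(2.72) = 29.96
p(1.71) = 15.45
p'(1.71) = 19.37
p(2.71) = 40.06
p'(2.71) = 29.85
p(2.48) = 33.47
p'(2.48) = 27.44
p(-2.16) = 18.97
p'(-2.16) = -21.19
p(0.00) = -2.35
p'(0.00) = 1.45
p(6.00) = 194.99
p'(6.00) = 64.33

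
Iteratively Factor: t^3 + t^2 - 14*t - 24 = (t + 2)*(t^2 - t - 12) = (t + 2)*(t + 3)*(t - 4)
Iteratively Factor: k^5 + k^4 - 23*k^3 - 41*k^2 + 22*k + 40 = (k - 5)*(k^4 + 6*k^3 + 7*k^2 - 6*k - 8) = (k - 5)*(k + 4)*(k^3 + 2*k^2 - k - 2) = (k - 5)*(k + 2)*(k + 4)*(k^2 - 1) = (k - 5)*(k + 1)*(k + 2)*(k + 4)*(k - 1)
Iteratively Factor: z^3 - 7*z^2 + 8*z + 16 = (z - 4)*(z^2 - 3*z - 4) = (z - 4)^2*(z + 1)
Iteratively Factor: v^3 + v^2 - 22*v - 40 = (v + 4)*(v^2 - 3*v - 10) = (v - 5)*(v + 4)*(v + 2)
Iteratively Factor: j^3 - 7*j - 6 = (j + 2)*(j^2 - 2*j - 3) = (j - 3)*(j + 2)*(j + 1)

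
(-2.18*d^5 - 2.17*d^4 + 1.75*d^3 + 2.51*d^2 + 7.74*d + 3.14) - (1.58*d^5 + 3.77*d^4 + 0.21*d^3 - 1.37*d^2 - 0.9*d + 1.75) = -3.76*d^5 - 5.94*d^4 + 1.54*d^3 + 3.88*d^2 + 8.64*d + 1.39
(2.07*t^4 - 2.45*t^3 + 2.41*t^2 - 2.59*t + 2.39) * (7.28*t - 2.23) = 15.0696*t^5 - 22.4521*t^4 + 23.0083*t^3 - 24.2295*t^2 + 23.1749*t - 5.3297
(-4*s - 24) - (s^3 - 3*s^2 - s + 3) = -s^3 + 3*s^2 - 3*s - 27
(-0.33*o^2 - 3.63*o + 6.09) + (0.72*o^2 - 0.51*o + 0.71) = 0.39*o^2 - 4.14*o + 6.8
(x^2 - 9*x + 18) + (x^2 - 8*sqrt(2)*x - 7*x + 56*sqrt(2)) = 2*x^2 - 16*x - 8*sqrt(2)*x + 18 + 56*sqrt(2)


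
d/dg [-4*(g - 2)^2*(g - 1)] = 4*(4 - 3*g)*(g - 2)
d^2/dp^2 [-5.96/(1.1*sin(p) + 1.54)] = (7.2116*sin(p)^2 - 10.09624*sin(p) - 14.4232)/(1.1*sin(p) + 1.54)^3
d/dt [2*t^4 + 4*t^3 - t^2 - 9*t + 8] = 8*t^3 + 12*t^2 - 2*t - 9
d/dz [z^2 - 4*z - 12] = 2*z - 4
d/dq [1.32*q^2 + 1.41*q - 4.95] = 2.64*q + 1.41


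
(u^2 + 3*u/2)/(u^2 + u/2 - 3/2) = u/(u - 1)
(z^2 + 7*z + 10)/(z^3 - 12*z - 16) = (z + 5)/(z^2 - 2*z - 8)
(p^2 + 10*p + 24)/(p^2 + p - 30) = (p + 4)/(p - 5)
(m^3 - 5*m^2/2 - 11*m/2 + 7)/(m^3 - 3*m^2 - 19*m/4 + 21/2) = 2*(m - 1)/(2*m - 3)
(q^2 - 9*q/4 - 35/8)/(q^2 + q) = (8*q^2 - 18*q - 35)/(8*q*(q + 1))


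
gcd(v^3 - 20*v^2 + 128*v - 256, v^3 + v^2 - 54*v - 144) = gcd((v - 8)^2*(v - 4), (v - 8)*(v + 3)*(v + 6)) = v - 8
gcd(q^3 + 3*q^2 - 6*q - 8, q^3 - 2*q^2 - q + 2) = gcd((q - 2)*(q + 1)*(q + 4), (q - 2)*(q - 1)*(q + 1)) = q^2 - q - 2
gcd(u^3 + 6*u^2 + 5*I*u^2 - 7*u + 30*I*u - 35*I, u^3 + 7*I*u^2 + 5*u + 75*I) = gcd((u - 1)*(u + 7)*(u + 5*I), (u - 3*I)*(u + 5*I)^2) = u + 5*I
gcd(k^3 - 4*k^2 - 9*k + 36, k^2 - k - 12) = k^2 - k - 12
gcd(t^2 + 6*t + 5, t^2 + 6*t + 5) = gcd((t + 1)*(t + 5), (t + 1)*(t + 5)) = t^2 + 6*t + 5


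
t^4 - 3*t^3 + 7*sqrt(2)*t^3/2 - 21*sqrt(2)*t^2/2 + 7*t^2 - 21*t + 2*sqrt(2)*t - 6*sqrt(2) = (t - 3)*(t + sqrt(2)/2)*(t + sqrt(2))*(t + 2*sqrt(2))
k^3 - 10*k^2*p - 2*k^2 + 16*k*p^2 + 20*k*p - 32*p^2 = (k - 2)*(k - 8*p)*(k - 2*p)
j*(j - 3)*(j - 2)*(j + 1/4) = j^4 - 19*j^3/4 + 19*j^2/4 + 3*j/2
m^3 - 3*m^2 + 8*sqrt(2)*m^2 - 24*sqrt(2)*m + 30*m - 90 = (m - 3)*(m + 3*sqrt(2))*(m + 5*sqrt(2))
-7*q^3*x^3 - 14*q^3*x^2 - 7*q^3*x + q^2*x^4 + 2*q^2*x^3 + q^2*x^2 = x*(-7*q + x)*(q*x + q)^2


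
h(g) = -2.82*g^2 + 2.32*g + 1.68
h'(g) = 2.32 - 5.64*g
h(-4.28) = -59.91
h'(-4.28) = 26.46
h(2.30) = -7.90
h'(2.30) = -10.65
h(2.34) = -8.33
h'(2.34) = -10.88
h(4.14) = -37.05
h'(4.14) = -21.03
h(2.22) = -7.07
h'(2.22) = -10.20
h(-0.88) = -2.55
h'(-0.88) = 7.28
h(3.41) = -23.20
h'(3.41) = -16.91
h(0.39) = 2.16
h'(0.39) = 0.12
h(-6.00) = -113.76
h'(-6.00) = 36.16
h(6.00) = -85.92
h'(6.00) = -31.52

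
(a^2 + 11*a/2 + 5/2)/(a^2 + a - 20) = (a + 1/2)/(a - 4)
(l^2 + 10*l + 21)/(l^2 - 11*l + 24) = (l^2 + 10*l + 21)/(l^2 - 11*l + 24)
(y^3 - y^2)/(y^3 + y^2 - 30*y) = y*(y - 1)/(y^2 + y - 30)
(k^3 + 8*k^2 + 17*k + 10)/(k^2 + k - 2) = (k^2 + 6*k + 5)/(k - 1)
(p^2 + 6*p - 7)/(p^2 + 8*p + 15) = (p^2 + 6*p - 7)/(p^2 + 8*p + 15)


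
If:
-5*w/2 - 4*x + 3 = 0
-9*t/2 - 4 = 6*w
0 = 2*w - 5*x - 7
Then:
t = -1360/369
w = 86/41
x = -23/41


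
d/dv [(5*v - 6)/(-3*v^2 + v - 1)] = (-15*v^2 + 5*v + (5*v - 6)*(6*v - 1) - 5)/(3*v^2 - v + 1)^2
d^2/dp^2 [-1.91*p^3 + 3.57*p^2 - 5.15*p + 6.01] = 7.14 - 11.46*p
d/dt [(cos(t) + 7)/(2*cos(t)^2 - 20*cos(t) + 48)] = (cos(t)^2 + 14*cos(t) - 94)*sin(t)/(2*(cos(t)^2 - 10*cos(t) + 24)^2)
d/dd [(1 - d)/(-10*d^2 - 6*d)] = (-5*d^2 + 10*d + 3)/(2*d^2*(25*d^2 + 30*d + 9))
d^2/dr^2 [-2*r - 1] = 0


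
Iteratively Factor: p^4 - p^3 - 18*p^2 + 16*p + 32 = (p - 4)*(p^3 + 3*p^2 - 6*p - 8) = (p - 4)*(p - 2)*(p^2 + 5*p + 4) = (p - 4)*(p - 2)*(p + 1)*(p + 4)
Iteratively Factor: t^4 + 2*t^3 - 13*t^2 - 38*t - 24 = (t + 2)*(t^3 - 13*t - 12) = (t + 1)*(t + 2)*(t^2 - t - 12) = (t + 1)*(t + 2)*(t + 3)*(t - 4)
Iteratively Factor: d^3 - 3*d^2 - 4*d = (d + 1)*(d^2 - 4*d) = d*(d + 1)*(d - 4)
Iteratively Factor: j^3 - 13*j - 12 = (j + 3)*(j^2 - 3*j - 4) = (j + 1)*(j + 3)*(j - 4)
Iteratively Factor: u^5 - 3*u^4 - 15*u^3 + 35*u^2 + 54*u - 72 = (u + 3)*(u^4 - 6*u^3 + 3*u^2 + 26*u - 24) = (u - 1)*(u + 3)*(u^3 - 5*u^2 - 2*u + 24) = (u - 3)*(u - 1)*(u + 3)*(u^2 - 2*u - 8) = (u - 4)*(u - 3)*(u - 1)*(u + 3)*(u + 2)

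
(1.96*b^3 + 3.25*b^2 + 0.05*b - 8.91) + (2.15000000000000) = 1.96*b^3 + 3.25*b^2 + 0.05*b - 6.76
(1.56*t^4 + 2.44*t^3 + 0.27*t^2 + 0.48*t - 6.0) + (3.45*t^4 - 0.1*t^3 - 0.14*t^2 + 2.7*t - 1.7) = 5.01*t^4 + 2.34*t^3 + 0.13*t^2 + 3.18*t - 7.7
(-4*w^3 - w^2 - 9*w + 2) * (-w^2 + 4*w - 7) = 4*w^5 - 15*w^4 + 33*w^3 - 31*w^2 + 71*w - 14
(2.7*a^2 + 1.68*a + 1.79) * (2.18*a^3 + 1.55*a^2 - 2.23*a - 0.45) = 5.886*a^5 + 7.8474*a^4 + 0.485200000000001*a^3 - 2.1869*a^2 - 4.7477*a - 0.8055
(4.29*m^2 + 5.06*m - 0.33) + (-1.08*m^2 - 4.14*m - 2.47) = 3.21*m^2 + 0.92*m - 2.8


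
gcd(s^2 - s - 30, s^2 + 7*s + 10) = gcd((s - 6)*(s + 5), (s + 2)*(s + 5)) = s + 5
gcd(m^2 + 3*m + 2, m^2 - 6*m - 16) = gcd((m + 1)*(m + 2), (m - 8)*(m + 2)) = m + 2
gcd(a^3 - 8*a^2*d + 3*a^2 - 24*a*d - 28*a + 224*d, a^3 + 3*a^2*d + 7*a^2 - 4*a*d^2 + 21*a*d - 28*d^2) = a + 7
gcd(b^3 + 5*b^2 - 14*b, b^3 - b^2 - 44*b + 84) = b^2 + 5*b - 14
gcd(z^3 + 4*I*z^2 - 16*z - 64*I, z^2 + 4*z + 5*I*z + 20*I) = z + 4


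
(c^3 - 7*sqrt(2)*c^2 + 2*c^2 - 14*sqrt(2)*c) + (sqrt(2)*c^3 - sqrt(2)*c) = c^3 + sqrt(2)*c^3 - 7*sqrt(2)*c^2 + 2*c^2 - 15*sqrt(2)*c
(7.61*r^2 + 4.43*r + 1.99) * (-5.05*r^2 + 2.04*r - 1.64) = -38.4305*r^4 - 6.8471*r^3 - 13.4927*r^2 - 3.2056*r - 3.2636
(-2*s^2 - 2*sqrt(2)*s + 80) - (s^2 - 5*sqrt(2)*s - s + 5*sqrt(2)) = -3*s^2 + s + 3*sqrt(2)*s - 5*sqrt(2) + 80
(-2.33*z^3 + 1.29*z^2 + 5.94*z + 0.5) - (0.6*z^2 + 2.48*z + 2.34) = -2.33*z^3 + 0.69*z^2 + 3.46*z - 1.84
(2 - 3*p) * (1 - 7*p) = 21*p^2 - 17*p + 2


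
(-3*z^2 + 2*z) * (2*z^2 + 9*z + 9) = -6*z^4 - 23*z^3 - 9*z^2 + 18*z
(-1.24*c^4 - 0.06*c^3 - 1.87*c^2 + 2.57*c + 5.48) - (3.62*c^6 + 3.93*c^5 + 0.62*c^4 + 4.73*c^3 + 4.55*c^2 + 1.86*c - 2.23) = -3.62*c^6 - 3.93*c^5 - 1.86*c^4 - 4.79*c^3 - 6.42*c^2 + 0.71*c + 7.71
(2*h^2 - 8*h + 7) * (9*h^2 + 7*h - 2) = 18*h^4 - 58*h^3 + 3*h^2 + 65*h - 14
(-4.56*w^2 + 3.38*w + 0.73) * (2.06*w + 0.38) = -9.3936*w^3 + 5.23*w^2 + 2.7882*w + 0.2774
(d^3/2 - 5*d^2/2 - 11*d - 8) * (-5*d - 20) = -5*d^4/2 + 5*d^3/2 + 105*d^2 + 260*d + 160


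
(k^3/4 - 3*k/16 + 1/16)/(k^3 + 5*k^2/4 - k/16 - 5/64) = 4*(4*k^3 - 3*k + 1)/(64*k^3 + 80*k^2 - 4*k - 5)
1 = 1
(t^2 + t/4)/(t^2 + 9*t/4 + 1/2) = t/(t + 2)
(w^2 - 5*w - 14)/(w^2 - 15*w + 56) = (w + 2)/(w - 8)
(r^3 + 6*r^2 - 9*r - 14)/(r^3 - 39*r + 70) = (r + 1)/(r - 5)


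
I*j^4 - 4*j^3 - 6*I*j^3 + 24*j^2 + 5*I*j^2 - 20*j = j*(j - 5)*(j + 4*I)*(I*j - I)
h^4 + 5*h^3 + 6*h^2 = h^2*(h + 2)*(h + 3)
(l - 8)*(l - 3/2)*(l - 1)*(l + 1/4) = l^4 - 41*l^3/4 + 151*l^2/8 - 53*l/8 - 3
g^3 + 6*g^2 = g^2*(g + 6)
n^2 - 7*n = n*(n - 7)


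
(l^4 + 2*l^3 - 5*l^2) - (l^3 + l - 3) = l^4 + l^3 - 5*l^2 - l + 3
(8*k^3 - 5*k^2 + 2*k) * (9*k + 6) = 72*k^4 + 3*k^3 - 12*k^2 + 12*k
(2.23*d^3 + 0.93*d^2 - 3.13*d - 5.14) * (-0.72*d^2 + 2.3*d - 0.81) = -1.6056*d^5 + 4.4594*d^4 + 2.5863*d^3 - 4.2515*d^2 - 9.2867*d + 4.1634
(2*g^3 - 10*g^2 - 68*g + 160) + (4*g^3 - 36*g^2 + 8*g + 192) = 6*g^3 - 46*g^2 - 60*g + 352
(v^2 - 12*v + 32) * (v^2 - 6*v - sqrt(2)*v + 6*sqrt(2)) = v^4 - 18*v^3 - sqrt(2)*v^3 + 18*sqrt(2)*v^2 + 104*v^2 - 192*v - 104*sqrt(2)*v + 192*sqrt(2)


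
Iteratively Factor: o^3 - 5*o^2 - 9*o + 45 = (o + 3)*(o^2 - 8*o + 15) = (o - 3)*(o + 3)*(o - 5)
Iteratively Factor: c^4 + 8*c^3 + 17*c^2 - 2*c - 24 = (c + 4)*(c^3 + 4*c^2 + c - 6) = (c - 1)*(c + 4)*(c^2 + 5*c + 6) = (c - 1)*(c + 3)*(c + 4)*(c + 2)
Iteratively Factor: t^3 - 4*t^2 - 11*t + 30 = (t - 5)*(t^2 + t - 6) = (t - 5)*(t - 2)*(t + 3)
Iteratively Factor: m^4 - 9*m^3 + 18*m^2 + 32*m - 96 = (m - 4)*(m^3 - 5*m^2 - 2*m + 24) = (m - 4)*(m + 2)*(m^2 - 7*m + 12) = (m - 4)*(m - 3)*(m + 2)*(m - 4)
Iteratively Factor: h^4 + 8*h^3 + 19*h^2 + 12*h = (h)*(h^3 + 8*h^2 + 19*h + 12) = h*(h + 3)*(h^2 + 5*h + 4) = h*(h + 1)*(h + 3)*(h + 4)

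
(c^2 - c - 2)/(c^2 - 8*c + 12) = (c + 1)/(c - 6)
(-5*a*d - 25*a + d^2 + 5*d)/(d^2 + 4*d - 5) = (-5*a + d)/(d - 1)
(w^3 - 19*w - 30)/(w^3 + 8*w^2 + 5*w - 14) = (w^2 - 2*w - 15)/(w^2 + 6*w - 7)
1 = 1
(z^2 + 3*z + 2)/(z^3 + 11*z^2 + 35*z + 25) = (z + 2)/(z^2 + 10*z + 25)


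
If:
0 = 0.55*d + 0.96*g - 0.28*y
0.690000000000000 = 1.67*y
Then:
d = 0.210342950462711 - 1.74545454545455*g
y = 0.41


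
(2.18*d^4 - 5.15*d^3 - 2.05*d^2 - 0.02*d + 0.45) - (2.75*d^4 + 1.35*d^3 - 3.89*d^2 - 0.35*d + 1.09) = -0.57*d^4 - 6.5*d^3 + 1.84*d^2 + 0.33*d - 0.64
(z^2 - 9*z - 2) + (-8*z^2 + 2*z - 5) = -7*z^2 - 7*z - 7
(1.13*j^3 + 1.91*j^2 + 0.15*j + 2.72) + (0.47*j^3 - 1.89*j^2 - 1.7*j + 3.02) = 1.6*j^3 + 0.02*j^2 - 1.55*j + 5.74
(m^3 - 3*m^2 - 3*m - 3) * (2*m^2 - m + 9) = 2*m^5 - 7*m^4 + 6*m^3 - 30*m^2 - 24*m - 27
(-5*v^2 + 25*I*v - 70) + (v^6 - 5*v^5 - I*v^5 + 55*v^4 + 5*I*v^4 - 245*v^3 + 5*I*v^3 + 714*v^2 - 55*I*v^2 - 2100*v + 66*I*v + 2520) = v^6 - 5*v^5 - I*v^5 + 55*v^4 + 5*I*v^4 - 245*v^3 + 5*I*v^3 + 709*v^2 - 55*I*v^2 - 2100*v + 91*I*v + 2450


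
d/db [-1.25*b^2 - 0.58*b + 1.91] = -2.5*b - 0.58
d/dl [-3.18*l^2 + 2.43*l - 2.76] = 2.43 - 6.36*l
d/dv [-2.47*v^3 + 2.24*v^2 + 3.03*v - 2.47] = -7.41*v^2 + 4.48*v + 3.03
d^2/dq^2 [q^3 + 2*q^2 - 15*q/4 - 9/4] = 6*q + 4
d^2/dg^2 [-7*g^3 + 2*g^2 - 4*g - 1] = 4 - 42*g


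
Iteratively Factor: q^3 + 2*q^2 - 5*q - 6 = (q + 1)*(q^2 + q - 6) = (q + 1)*(q + 3)*(q - 2)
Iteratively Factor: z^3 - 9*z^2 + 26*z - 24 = (z - 3)*(z^2 - 6*z + 8) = (z - 3)*(z - 2)*(z - 4)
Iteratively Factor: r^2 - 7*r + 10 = (r - 5)*(r - 2)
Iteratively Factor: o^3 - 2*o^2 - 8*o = (o)*(o^2 - 2*o - 8) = o*(o - 4)*(o + 2)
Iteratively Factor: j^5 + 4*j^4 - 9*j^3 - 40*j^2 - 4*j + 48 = (j + 4)*(j^4 - 9*j^2 - 4*j + 12) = (j + 2)*(j + 4)*(j^3 - 2*j^2 - 5*j + 6) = (j - 1)*(j + 2)*(j + 4)*(j^2 - j - 6) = (j - 1)*(j + 2)^2*(j + 4)*(j - 3)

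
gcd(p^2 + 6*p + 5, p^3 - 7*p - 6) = p + 1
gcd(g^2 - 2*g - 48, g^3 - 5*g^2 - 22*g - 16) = g - 8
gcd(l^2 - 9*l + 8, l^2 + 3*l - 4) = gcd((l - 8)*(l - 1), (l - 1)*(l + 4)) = l - 1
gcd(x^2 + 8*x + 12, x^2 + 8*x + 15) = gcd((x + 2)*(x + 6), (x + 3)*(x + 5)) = 1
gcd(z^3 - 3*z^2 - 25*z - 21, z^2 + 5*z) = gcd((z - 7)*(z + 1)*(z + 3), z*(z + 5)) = 1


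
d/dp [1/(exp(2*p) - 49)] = -2*exp(2*p)/(exp(2*p) - 49)^2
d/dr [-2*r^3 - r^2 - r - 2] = -6*r^2 - 2*r - 1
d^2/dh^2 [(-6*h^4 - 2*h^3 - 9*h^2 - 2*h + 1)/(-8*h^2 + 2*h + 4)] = (96*h^6 - 72*h^5 - 126*h^4 + 182*h^3 + 324*h^2 + 84*h + 23)/(64*h^6 - 48*h^5 - 84*h^4 + 47*h^3 + 42*h^2 - 12*h - 8)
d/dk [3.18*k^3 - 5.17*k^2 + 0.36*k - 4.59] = 9.54*k^2 - 10.34*k + 0.36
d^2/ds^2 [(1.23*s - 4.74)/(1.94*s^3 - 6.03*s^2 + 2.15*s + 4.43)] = (27.775368*s^5 - 300.406284*s^4 + 966.378642*s^3 - 1279.577628*s^2 + 810.27063*s - 320.489862)/(7.301384*s^9 - 68.083524*s^8 + 235.895658*s^7 - 320.144763*s^6 - 49.507401*s^5 + 510.480516*s^4 - 220.441117*s^3 - 293.581416*s^2 + 126.580605*s + 86.938307)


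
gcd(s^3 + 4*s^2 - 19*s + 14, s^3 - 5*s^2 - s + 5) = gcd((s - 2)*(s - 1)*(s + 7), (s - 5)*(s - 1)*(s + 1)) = s - 1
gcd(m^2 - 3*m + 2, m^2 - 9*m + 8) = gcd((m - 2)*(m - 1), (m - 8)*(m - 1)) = m - 1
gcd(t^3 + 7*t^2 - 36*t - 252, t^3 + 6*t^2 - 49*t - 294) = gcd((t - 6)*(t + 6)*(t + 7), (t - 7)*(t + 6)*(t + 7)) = t^2 + 13*t + 42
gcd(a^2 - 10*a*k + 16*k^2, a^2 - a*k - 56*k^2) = a - 8*k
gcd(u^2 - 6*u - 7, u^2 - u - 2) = u + 1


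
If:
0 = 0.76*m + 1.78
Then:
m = -2.34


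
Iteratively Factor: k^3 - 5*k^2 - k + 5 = (k + 1)*(k^2 - 6*k + 5) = (k - 5)*(k + 1)*(k - 1)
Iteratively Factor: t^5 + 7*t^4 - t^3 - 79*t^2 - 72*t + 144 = (t + 3)*(t^4 + 4*t^3 - 13*t^2 - 40*t + 48) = (t - 3)*(t + 3)*(t^3 + 7*t^2 + 8*t - 16) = (t - 3)*(t + 3)*(t + 4)*(t^2 + 3*t - 4) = (t - 3)*(t - 1)*(t + 3)*(t + 4)*(t + 4)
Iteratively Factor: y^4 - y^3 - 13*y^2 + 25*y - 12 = (y - 1)*(y^3 - 13*y + 12) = (y - 1)^2*(y^2 + y - 12) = (y - 1)^2*(y + 4)*(y - 3)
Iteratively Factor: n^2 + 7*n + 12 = (n + 4)*(n + 3)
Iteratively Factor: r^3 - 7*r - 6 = (r - 3)*(r^2 + 3*r + 2) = (r - 3)*(r + 2)*(r + 1)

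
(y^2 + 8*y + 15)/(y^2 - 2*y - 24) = (y^2 + 8*y + 15)/(y^2 - 2*y - 24)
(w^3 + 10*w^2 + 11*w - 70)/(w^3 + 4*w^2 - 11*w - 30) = (w^2 + 5*w - 14)/(w^2 - w - 6)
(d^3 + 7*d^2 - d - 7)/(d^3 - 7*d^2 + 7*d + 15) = (d^2 + 6*d - 7)/(d^2 - 8*d + 15)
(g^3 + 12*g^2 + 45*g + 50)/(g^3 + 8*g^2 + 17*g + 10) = (g + 5)/(g + 1)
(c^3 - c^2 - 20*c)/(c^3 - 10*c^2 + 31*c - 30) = c*(c + 4)/(c^2 - 5*c + 6)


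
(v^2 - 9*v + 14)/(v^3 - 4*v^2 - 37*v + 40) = (v^2 - 9*v + 14)/(v^3 - 4*v^2 - 37*v + 40)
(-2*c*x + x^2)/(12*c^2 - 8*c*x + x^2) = x/(-6*c + x)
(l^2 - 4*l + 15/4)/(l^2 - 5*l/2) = (l - 3/2)/l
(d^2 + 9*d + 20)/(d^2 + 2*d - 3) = (d^2 + 9*d + 20)/(d^2 + 2*d - 3)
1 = 1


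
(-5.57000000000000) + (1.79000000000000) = -3.78000000000000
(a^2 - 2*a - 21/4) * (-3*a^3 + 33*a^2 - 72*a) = -3*a^5 + 39*a^4 - 489*a^3/4 - 117*a^2/4 + 378*a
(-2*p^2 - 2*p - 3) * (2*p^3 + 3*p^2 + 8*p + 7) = -4*p^5 - 10*p^4 - 28*p^3 - 39*p^2 - 38*p - 21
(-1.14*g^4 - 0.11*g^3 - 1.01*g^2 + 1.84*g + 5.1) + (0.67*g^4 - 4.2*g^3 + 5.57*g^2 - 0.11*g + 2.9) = -0.47*g^4 - 4.31*g^3 + 4.56*g^2 + 1.73*g + 8.0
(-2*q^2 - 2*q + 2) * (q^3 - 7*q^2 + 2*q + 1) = -2*q^5 + 12*q^4 + 12*q^3 - 20*q^2 + 2*q + 2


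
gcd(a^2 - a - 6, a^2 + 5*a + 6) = a + 2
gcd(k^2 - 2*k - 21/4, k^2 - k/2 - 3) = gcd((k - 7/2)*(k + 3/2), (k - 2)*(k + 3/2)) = k + 3/2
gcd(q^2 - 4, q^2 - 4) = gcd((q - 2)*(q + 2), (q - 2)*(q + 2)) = q^2 - 4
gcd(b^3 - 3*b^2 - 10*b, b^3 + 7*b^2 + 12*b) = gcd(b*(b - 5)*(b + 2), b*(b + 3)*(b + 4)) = b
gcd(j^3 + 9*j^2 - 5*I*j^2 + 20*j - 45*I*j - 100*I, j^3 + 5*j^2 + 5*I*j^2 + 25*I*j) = j + 5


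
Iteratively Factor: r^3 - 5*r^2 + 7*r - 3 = (r - 1)*(r^2 - 4*r + 3) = (r - 3)*(r - 1)*(r - 1)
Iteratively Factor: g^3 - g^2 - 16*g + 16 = (g - 4)*(g^2 + 3*g - 4) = (g - 4)*(g + 4)*(g - 1)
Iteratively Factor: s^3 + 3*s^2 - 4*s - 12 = (s + 3)*(s^2 - 4) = (s + 2)*(s + 3)*(s - 2)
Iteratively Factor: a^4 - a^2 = (a)*(a^3 - a) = a^2*(a^2 - 1) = a^2*(a - 1)*(a + 1)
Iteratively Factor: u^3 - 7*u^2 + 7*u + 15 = (u - 3)*(u^2 - 4*u - 5) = (u - 3)*(u + 1)*(u - 5)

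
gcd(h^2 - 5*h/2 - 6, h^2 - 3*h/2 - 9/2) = h + 3/2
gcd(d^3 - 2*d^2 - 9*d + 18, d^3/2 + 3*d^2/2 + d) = 1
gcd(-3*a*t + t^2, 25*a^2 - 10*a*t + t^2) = 1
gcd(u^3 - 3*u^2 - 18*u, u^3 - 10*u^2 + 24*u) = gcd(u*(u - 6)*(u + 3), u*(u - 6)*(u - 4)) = u^2 - 6*u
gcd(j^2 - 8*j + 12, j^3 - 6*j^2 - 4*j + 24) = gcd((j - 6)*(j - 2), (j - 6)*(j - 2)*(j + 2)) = j^2 - 8*j + 12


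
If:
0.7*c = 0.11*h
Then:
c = 0.157142857142857*h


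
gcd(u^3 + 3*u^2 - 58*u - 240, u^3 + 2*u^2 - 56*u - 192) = u^2 - 2*u - 48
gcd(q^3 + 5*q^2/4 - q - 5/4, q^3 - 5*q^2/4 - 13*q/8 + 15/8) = q^2 + q/4 - 5/4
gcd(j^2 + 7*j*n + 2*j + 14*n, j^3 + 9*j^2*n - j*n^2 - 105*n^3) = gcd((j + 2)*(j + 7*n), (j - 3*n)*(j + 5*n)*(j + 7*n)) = j + 7*n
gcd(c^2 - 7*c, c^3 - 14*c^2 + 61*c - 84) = c - 7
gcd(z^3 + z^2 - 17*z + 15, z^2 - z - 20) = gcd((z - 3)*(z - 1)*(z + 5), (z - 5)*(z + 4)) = 1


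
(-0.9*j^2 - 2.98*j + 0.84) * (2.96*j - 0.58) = -2.664*j^3 - 8.2988*j^2 + 4.2148*j - 0.4872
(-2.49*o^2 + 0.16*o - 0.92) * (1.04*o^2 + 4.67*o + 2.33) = -2.5896*o^4 - 11.4619*o^3 - 6.0113*o^2 - 3.9236*o - 2.1436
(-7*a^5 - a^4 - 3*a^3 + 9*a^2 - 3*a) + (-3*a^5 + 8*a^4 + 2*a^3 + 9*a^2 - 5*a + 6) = -10*a^5 + 7*a^4 - a^3 + 18*a^2 - 8*a + 6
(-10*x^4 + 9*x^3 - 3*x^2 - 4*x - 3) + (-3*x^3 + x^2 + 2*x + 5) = -10*x^4 + 6*x^3 - 2*x^2 - 2*x + 2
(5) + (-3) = 2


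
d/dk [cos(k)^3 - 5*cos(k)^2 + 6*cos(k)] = (-3*cos(k)^2 + 10*cos(k) - 6)*sin(k)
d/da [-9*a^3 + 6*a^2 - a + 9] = -27*a^2 + 12*a - 1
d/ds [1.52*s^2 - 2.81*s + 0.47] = 3.04*s - 2.81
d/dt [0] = 0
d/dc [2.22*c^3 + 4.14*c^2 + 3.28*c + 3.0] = 6.66*c^2 + 8.28*c + 3.28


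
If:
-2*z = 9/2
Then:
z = -9/4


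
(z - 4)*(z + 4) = z^2 - 16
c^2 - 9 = (c - 3)*(c + 3)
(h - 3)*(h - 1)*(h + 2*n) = h^3 + 2*h^2*n - 4*h^2 - 8*h*n + 3*h + 6*n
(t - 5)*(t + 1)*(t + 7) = t^3 + 3*t^2 - 33*t - 35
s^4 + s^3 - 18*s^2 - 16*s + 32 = (s - 4)*(s - 1)*(s + 2)*(s + 4)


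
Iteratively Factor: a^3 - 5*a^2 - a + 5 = (a + 1)*(a^2 - 6*a + 5) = (a - 1)*(a + 1)*(a - 5)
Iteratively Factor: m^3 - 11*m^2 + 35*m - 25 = (m - 5)*(m^2 - 6*m + 5) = (m - 5)*(m - 1)*(m - 5)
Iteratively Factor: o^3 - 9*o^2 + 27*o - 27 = (o - 3)*(o^2 - 6*o + 9) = (o - 3)^2*(o - 3)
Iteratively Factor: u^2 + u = (u + 1)*(u)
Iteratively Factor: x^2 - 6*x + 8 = (x - 2)*(x - 4)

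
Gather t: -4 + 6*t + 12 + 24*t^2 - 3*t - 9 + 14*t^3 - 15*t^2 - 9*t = 14*t^3 + 9*t^2 - 6*t - 1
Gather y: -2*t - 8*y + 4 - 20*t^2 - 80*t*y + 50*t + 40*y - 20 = -20*t^2 + 48*t + y*(32 - 80*t) - 16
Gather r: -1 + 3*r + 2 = 3*r + 1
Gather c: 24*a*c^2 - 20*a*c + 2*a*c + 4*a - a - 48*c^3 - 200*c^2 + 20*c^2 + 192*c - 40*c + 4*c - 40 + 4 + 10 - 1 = 3*a - 48*c^3 + c^2*(24*a - 180) + c*(156 - 18*a) - 27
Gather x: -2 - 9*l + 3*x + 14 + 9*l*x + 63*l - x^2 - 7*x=54*l - x^2 + x*(9*l - 4) + 12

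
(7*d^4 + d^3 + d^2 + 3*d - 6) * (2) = 14*d^4 + 2*d^3 + 2*d^2 + 6*d - 12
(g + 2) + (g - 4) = 2*g - 2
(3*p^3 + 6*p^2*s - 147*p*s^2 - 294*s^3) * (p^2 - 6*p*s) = 3*p^5 - 12*p^4*s - 183*p^3*s^2 + 588*p^2*s^3 + 1764*p*s^4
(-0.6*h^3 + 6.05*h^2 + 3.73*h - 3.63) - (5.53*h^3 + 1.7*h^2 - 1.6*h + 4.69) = -6.13*h^3 + 4.35*h^2 + 5.33*h - 8.32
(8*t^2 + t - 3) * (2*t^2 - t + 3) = 16*t^4 - 6*t^3 + 17*t^2 + 6*t - 9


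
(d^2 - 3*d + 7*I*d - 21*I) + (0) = d^2 - 3*d + 7*I*d - 21*I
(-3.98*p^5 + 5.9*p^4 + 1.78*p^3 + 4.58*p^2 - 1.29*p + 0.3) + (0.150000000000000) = -3.98*p^5 + 5.9*p^4 + 1.78*p^3 + 4.58*p^2 - 1.29*p + 0.45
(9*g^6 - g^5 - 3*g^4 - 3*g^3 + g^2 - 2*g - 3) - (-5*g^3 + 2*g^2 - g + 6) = 9*g^6 - g^5 - 3*g^4 + 2*g^3 - g^2 - g - 9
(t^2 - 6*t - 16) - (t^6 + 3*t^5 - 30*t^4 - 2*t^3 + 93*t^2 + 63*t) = -t^6 - 3*t^5 + 30*t^4 + 2*t^3 - 92*t^2 - 69*t - 16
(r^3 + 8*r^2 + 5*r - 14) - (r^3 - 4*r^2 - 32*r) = 12*r^2 + 37*r - 14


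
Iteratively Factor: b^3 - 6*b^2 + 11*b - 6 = (b - 1)*(b^2 - 5*b + 6) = (b - 3)*(b - 1)*(b - 2)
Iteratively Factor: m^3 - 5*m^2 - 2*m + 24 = (m - 3)*(m^2 - 2*m - 8) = (m - 3)*(m + 2)*(m - 4)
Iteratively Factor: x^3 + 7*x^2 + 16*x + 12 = (x + 2)*(x^2 + 5*x + 6) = (x + 2)*(x + 3)*(x + 2)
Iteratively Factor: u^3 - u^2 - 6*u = (u + 2)*(u^2 - 3*u) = (u - 3)*(u + 2)*(u)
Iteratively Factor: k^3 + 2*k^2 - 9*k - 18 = (k + 2)*(k^2 - 9) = (k + 2)*(k + 3)*(k - 3)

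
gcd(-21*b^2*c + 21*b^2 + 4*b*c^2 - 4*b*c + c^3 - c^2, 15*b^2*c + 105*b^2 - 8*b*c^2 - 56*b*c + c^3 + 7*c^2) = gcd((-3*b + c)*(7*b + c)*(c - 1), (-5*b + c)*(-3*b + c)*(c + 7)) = 3*b - c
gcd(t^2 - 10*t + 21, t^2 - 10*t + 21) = t^2 - 10*t + 21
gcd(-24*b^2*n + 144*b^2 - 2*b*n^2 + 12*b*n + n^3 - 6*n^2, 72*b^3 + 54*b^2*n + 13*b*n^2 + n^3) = 4*b + n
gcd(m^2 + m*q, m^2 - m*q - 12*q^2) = 1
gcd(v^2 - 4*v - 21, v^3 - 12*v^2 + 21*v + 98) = v - 7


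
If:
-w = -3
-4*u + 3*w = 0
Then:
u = 9/4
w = 3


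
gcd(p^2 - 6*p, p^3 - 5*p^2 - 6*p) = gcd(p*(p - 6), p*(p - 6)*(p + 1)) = p^2 - 6*p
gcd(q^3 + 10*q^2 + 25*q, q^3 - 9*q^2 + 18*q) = q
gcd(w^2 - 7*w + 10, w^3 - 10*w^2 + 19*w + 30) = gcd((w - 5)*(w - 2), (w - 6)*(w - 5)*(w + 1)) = w - 5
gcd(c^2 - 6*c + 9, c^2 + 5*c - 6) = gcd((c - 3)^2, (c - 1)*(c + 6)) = 1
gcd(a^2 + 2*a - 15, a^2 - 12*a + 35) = 1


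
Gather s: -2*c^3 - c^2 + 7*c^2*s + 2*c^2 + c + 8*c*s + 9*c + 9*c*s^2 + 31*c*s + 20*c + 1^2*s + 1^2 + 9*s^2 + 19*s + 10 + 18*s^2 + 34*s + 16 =-2*c^3 + c^2 + 30*c + s^2*(9*c + 27) + s*(7*c^2 + 39*c + 54) + 27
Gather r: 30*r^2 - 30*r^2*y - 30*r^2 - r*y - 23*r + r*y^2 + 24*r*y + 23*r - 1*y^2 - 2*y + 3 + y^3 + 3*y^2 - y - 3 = -30*r^2*y + r*(y^2 + 23*y) + y^3 + 2*y^2 - 3*y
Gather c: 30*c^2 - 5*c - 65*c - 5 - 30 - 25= 30*c^2 - 70*c - 60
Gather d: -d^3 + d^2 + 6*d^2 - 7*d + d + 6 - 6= -d^3 + 7*d^2 - 6*d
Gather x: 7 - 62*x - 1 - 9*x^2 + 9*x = -9*x^2 - 53*x + 6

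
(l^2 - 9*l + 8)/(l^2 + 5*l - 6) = (l - 8)/(l + 6)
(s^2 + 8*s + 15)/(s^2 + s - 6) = (s + 5)/(s - 2)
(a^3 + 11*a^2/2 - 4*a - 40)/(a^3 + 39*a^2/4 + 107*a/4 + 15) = 2*(2*a^2 + 3*a - 20)/(4*a^2 + 23*a + 15)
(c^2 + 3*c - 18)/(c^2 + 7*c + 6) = (c - 3)/(c + 1)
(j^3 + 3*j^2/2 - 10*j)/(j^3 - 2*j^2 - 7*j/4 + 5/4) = 2*j*(j + 4)/(2*j^2 + j - 1)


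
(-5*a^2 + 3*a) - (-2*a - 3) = -5*a^2 + 5*a + 3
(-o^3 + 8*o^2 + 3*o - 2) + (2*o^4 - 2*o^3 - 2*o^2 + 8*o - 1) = 2*o^4 - 3*o^3 + 6*o^2 + 11*o - 3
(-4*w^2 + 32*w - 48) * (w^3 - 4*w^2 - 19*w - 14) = -4*w^5 + 48*w^4 - 100*w^3 - 360*w^2 + 464*w + 672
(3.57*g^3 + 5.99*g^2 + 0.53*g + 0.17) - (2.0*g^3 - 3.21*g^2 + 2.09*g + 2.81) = 1.57*g^3 + 9.2*g^2 - 1.56*g - 2.64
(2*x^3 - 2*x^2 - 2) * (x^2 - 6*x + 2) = 2*x^5 - 14*x^4 + 16*x^3 - 6*x^2 + 12*x - 4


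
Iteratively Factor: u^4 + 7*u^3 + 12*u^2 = (u + 4)*(u^3 + 3*u^2) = u*(u + 4)*(u^2 + 3*u) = u^2*(u + 4)*(u + 3)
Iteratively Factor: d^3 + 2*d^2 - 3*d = (d)*(d^2 + 2*d - 3) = d*(d - 1)*(d + 3)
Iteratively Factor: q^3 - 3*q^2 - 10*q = (q + 2)*(q^2 - 5*q) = (q - 5)*(q + 2)*(q)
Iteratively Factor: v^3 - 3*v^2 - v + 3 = (v + 1)*(v^2 - 4*v + 3) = (v - 1)*(v + 1)*(v - 3)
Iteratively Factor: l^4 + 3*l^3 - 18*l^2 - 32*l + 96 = (l + 4)*(l^3 - l^2 - 14*l + 24) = (l - 3)*(l + 4)*(l^2 + 2*l - 8) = (l - 3)*(l + 4)^2*(l - 2)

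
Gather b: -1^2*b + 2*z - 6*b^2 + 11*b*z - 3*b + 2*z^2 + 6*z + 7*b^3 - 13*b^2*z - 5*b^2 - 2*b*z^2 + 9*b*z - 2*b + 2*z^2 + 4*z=7*b^3 + b^2*(-13*z - 11) + b*(-2*z^2 + 20*z - 6) + 4*z^2 + 12*z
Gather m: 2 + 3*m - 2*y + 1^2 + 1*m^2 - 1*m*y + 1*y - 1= m^2 + m*(3 - y) - y + 2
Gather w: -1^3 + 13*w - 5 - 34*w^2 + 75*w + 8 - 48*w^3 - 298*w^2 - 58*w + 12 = -48*w^3 - 332*w^2 + 30*w + 14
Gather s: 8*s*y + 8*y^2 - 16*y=8*s*y + 8*y^2 - 16*y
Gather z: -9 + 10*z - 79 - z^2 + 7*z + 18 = -z^2 + 17*z - 70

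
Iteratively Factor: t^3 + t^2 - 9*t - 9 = (t + 1)*(t^2 - 9) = (t + 1)*(t + 3)*(t - 3)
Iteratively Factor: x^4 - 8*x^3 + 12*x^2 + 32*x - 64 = (x - 2)*(x^3 - 6*x^2 + 32) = (x - 2)*(x + 2)*(x^2 - 8*x + 16) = (x - 4)*(x - 2)*(x + 2)*(x - 4)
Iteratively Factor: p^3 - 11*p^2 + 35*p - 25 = (p - 5)*(p^2 - 6*p + 5) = (p - 5)^2*(p - 1)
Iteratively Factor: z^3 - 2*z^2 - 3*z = (z + 1)*(z^2 - 3*z) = (z - 3)*(z + 1)*(z)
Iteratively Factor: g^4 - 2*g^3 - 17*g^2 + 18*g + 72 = (g + 3)*(g^3 - 5*g^2 - 2*g + 24) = (g - 4)*(g + 3)*(g^2 - g - 6) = (g - 4)*(g - 3)*(g + 3)*(g + 2)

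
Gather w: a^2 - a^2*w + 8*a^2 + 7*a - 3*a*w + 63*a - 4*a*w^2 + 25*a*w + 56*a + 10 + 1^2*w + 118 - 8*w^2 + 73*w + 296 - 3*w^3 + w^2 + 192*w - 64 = 9*a^2 + 126*a - 3*w^3 + w^2*(-4*a - 7) + w*(-a^2 + 22*a + 266) + 360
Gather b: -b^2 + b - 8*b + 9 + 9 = -b^2 - 7*b + 18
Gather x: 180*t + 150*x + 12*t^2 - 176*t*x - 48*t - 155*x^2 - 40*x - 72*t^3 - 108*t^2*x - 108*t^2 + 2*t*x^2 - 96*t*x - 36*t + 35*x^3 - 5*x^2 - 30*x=-72*t^3 - 96*t^2 + 96*t + 35*x^3 + x^2*(2*t - 160) + x*(-108*t^2 - 272*t + 80)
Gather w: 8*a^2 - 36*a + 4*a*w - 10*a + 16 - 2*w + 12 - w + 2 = 8*a^2 - 46*a + w*(4*a - 3) + 30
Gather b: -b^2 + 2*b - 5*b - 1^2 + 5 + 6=-b^2 - 3*b + 10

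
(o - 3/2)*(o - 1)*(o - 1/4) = o^3 - 11*o^2/4 + 17*o/8 - 3/8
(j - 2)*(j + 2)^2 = j^3 + 2*j^2 - 4*j - 8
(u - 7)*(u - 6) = u^2 - 13*u + 42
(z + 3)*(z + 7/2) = z^2 + 13*z/2 + 21/2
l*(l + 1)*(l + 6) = l^3 + 7*l^2 + 6*l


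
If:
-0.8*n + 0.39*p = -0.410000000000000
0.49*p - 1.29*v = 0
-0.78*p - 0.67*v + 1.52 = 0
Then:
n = 1.23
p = 1.47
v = 0.56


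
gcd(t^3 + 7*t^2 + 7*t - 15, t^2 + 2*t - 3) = t^2 + 2*t - 3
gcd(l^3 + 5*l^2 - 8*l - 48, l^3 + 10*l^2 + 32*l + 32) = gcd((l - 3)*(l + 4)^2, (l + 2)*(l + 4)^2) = l^2 + 8*l + 16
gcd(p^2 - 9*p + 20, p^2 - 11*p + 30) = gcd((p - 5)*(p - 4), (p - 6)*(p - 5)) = p - 5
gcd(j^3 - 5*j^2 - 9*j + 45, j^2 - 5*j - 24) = j + 3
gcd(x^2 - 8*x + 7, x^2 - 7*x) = x - 7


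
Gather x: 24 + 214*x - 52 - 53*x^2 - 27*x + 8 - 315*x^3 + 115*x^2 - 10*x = -315*x^3 + 62*x^2 + 177*x - 20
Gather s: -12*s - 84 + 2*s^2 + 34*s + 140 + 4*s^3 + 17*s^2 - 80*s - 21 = 4*s^3 + 19*s^2 - 58*s + 35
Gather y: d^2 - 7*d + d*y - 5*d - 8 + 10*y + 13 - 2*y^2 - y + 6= d^2 - 12*d - 2*y^2 + y*(d + 9) + 11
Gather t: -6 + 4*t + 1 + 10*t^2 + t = 10*t^2 + 5*t - 5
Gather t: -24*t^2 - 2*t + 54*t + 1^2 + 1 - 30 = -24*t^2 + 52*t - 28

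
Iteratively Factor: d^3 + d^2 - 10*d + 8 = (d - 2)*(d^2 + 3*d - 4) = (d - 2)*(d + 4)*(d - 1)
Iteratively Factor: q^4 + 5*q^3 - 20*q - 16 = (q + 2)*(q^3 + 3*q^2 - 6*q - 8) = (q + 1)*(q + 2)*(q^2 + 2*q - 8) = (q - 2)*(q + 1)*(q + 2)*(q + 4)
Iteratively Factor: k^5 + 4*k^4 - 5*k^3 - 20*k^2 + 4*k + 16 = (k - 2)*(k^4 + 6*k^3 + 7*k^2 - 6*k - 8) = (k - 2)*(k + 2)*(k^3 + 4*k^2 - k - 4) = (k - 2)*(k + 2)*(k + 4)*(k^2 - 1) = (k - 2)*(k - 1)*(k + 2)*(k + 4)*(k + 1)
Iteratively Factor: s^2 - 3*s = (s)*(s - 3)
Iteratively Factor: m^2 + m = (m)*(m + 1)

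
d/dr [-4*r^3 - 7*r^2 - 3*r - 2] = -12*r^2 - 14*r - 3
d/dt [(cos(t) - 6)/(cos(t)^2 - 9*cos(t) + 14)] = (cos(t)^2 - 12*cos(t) + 40)*sin(t)/(cos(t)^2 - 9*cos(t) + 14)^2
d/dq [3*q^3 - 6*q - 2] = 9*q^2 - 6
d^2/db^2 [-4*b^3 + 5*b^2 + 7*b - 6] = 10 - 24*b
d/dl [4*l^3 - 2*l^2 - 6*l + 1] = 12*l^2 - 4*l - 6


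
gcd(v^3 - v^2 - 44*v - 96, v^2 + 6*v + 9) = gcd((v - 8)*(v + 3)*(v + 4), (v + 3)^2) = v + 3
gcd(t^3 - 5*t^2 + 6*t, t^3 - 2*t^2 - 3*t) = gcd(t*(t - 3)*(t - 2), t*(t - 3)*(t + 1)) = t^2 - 3*t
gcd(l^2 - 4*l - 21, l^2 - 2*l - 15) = l + 3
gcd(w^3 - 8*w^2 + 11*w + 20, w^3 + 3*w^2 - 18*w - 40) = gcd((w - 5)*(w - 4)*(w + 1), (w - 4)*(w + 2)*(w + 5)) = w - 4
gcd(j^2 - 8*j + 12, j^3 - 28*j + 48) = j - 2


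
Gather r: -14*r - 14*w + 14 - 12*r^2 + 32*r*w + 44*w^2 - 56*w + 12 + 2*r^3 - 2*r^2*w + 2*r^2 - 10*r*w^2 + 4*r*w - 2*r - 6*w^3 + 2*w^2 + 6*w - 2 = 2*r^3 + r^2*(-2*w - 10) + r*(-10*w^2 + 36*w - 16) - 6*w^3 + 46*w^2 - 64*w + 24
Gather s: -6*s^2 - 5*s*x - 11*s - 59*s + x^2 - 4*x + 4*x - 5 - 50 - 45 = -6*s^2 + s*(-5*x - 70) + x^2 - 100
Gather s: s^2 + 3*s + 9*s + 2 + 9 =s^2 + 12*s + 11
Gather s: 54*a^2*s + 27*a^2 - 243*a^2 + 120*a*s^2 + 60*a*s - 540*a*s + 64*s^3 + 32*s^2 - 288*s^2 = -216*a^2 + 64*s^3 + s^2*(120*a - 256) + s*(54*a^2 - 480*a)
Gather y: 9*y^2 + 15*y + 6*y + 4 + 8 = 9*y^2 + 21*y + 12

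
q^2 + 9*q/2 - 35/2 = (q - 5/2)*(q + 7)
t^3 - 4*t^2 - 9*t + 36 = (t - 4)*(t - 3)*(t + 3)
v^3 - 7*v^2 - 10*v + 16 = (v - 8)*(v - 1)*(v + 2)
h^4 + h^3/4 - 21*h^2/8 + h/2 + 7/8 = (h - 1)^2*(h + 1/2)*(h + 7/4)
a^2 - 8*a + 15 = (a - 5)*(a - 3)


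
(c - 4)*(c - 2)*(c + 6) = c^3 - 28*c + 48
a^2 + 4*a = a*(a + 4)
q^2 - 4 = (q - 2)*(q + 2)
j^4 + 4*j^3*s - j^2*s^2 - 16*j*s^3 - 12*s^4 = (j - 2*s)*(j + s)*(j + 2*s)*(j + 3*s)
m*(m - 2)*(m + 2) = m^3 - 4*m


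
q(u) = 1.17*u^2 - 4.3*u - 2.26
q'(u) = 2.34*u - 4.3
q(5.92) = 13.29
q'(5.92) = 9.55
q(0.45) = -3.96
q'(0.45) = -3.25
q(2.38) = -5.87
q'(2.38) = 1.27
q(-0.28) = -0.96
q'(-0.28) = -4.96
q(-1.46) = 6.51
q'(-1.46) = -7.72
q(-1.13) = 4.09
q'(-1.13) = -6.94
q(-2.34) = 14.21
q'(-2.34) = -9.78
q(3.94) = -1.04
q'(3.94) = 4.92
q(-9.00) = 131.21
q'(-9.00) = -25.36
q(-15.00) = 325.49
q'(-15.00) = -39.40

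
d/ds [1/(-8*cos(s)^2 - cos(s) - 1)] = -(16*cos(s) + 1)*sin(s)/(8*cos(s)^2 + cos(s) + 1)^2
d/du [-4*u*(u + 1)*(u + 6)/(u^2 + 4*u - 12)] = 4*(-u^2 + 4*u + 2)/(u^2 - 4*u + 4)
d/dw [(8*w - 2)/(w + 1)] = 10/(w + 1)^2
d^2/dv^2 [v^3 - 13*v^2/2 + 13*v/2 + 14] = 6*v - 13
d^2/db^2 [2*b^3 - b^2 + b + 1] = 12*b - 2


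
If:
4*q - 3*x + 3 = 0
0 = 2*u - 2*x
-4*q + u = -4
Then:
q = 15/8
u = 7/2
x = 7/2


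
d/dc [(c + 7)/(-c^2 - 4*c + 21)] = 1/(c^2 - 6*c + 9)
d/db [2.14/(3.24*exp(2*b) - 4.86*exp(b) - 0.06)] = (10.4004 - 13.8672*exp(b))*exp(b)/(-3.24*exp(2*b) + 4.86*exp(b) + 0.06)^2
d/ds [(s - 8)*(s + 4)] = 2*s - 4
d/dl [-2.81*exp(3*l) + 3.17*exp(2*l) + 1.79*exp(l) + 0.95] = (-8.43*exp(2*l) + 6.34*exp(l) + 1.79)*exp(l)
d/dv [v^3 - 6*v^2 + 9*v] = 3*v^2 - 12*v + 9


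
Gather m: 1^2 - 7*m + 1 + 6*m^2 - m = 6*m^2 - 8*m + 2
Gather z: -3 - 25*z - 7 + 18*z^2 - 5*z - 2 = 18*z^2 - 30*z - 12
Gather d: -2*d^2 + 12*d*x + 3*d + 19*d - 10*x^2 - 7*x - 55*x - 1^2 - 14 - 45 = -2*d^2 + d*(12*x + 22) - 10*x^2 - 62*x - 60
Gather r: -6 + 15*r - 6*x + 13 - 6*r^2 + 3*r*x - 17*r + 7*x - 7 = -6*r^2 + r*(3*x - 2) + x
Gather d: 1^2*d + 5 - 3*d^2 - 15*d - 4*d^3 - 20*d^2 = -4*d^3 - 23*d^2 - 14*d + 5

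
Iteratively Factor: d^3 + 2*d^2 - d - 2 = (d + 2)*(d^2 - 1) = (d - 1)*(d + 2)*(d + 1)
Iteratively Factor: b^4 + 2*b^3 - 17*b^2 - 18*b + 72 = (b + 3)*(b^3 - b^2 - 14*b + 24) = (b - 2)*(b + 3)*(b^2 + b - 12) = (b - 3)*(b - 2)*(b + 3)*(b + 4)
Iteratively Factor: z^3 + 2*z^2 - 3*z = (z - 1)*(z^2 + 3*z) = z*(z - 1)*(z + 3)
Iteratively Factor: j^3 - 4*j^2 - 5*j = (j + 1)*(j^2 - 5*j) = j*(j + 1)*(j - 5)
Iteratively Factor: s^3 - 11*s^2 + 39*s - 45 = (s - 3)*(s^2 - 8*s + 15) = (s - 5)*(s - 3)*(s - 3)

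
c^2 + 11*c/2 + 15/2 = (c + 5/2)*(c + 3)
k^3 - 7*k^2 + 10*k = k*(k - 5)*(k - 2)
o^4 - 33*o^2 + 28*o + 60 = (o - 5)*(o - 2)*(o + 1)*(o + 6)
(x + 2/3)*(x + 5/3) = x^2 + 7*x/3 + 10/9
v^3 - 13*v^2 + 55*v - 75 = (v - 5)^2*(v - 3)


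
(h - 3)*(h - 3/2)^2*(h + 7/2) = h^4 - 5*h^3/2 - 39*h^2/4 + 261*h/8 - 189/8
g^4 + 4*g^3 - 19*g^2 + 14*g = g*(g - 2)*(g - 1)*(g + 7)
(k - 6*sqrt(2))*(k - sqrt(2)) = k^2 - 7*sqrt(2)*k + 12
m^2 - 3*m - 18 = (m - 6)*(m + 3)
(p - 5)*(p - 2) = p^2 - 7*p + 10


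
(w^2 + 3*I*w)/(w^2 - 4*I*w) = (w + 3*I)/(w - 4*I)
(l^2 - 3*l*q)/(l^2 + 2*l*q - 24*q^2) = l*(l - 3*q)/(l^2 + 2*l*q - 24*q^2)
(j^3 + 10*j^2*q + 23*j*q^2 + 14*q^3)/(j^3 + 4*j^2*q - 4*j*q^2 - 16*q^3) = (-j^2 - 8*j*q - 7*q^2)/(-j^2 - 2*j*q + 8*q^2)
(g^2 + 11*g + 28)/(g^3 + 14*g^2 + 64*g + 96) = (g + 7)/(g^2 + 10*g + 24)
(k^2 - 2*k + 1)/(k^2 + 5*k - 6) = (k - 1)/(k + 6)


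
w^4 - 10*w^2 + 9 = (w - 3)*(w - 1)*(w + 1)*(w + 3)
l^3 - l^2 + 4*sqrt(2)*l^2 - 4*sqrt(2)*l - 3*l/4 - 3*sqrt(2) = (l - 3/2)*(l + 1/2)*(l + 4*sqrt(2))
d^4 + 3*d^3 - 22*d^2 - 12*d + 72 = (d - 3)*(d - 2)*(d + 2)*(d + 6)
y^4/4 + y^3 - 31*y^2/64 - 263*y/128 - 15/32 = (y/4 + 1)*(y - 3/2)*(y + 1/4)*(y + 5/4)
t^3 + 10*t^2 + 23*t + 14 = (t + 1)*(t + 2)*(t + 7)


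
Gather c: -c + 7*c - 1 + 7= 6*c + 6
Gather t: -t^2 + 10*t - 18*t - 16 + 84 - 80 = -t^2 - 8*t - 12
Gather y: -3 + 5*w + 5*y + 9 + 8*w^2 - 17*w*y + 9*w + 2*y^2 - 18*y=8*w^2 + 14*w + 2*y^2 + y*(-17*w - 13) + 6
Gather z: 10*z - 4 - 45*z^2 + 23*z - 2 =-45*z^2 + 33*z - 6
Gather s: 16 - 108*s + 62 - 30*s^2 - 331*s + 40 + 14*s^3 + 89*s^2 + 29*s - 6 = 14*s^3 + 59*s^2 - 410*s + 112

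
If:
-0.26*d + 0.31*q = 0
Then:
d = 1.19230769230769*q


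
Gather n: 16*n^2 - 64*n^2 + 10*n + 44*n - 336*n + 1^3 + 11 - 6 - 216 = -48*n^2 - 282*n - 210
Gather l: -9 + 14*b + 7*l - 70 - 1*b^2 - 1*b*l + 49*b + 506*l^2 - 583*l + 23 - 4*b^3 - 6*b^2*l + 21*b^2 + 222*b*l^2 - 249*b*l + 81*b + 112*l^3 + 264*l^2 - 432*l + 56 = -4*b^3 + 20*b^2 + 144*b + 112*l^3 + l^2*(222*b + 770) + l*(-6*b^2 - 250*b - 1008)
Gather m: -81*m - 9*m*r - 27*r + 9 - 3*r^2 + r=m*(-9*r - 81) - 3*r^2 - 26*r + 9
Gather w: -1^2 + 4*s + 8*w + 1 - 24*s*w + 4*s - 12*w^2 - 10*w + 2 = 8*s - 12*w^2 + w*(-24*s - 2) + 2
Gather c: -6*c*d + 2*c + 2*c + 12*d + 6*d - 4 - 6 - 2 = c*(4 - 6*d) + 18*d - 12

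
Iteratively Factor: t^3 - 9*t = (t)*(t^2 - 9) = t*(t + 3)*(t - 3)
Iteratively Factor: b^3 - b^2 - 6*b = (b + 2)*(b^2 - 3*b) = b*(b + 2)*(b - 3)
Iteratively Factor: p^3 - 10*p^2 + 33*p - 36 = (p - 3)*(p^2 - 7*p + 12) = (p - 4)*(p - 3)*(p - 3)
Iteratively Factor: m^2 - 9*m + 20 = (m - 4)*(m - 5)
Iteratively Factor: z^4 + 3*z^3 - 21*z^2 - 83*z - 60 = (z + 4)*(z^3 - z^2 - 17*z - 15) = (z + 3)*(z + 4)*(z^2 - 4*z - 5) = (z + 1)*(z + 3)*(z + 4)*(z - 5)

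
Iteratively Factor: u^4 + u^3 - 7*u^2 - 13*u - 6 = (u + 2)*(u^3 - u^2 - 5*u - 3) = (u + 1)*(u + 2)*(u^2 - 2*u - 3) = (u + 1)^2*(u + 2)*(u - 3)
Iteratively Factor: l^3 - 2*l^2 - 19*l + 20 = (l - 5)*(l^2 + 3*l - 4) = (l - 5)*(l + 4)*(l - 1)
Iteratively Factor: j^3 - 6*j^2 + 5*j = (j - 1)*(j^2 - 5*j) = (j - 5)*(j - 1)*(j)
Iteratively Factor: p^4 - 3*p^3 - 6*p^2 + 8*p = (p - 4)*(p^3 + p^2 - 2*p) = p*(p - 4)*(p^2 + p - 2) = p*(p - 4)*(p + 2)*(p - 1)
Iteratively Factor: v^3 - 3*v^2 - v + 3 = (v + 1)*(v^2 - 4*v + 3) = (v - 1)*(v + 1)*(v - 3)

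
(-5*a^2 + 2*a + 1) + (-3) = -5*a^2 + 2*a - 2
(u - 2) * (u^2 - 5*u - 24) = u^3 - 7*u^2 - 14*u + 48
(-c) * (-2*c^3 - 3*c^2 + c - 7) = 2*c^4 + 3*c^3 - c^2 + 7*c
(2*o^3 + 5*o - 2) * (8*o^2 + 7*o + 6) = 16*o^5 + 14*o^4 + 52*o^3 + 19*o^2 + 16*o - 12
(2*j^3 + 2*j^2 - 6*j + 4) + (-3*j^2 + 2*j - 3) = 2*j^3 - j^2 - 4*j + 1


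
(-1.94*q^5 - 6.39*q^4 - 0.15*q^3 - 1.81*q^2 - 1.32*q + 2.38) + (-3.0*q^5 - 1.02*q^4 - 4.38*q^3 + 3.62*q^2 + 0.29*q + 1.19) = -4.94*q^5 - 7.41*q^4 - 4.53*q^3 + 1.81*q^2 - 1.03*q + 3.57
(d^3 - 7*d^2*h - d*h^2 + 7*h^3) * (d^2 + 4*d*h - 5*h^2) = d^5 - 3*d^4*h - 34*d^3*h^2 + 38*d^2*h^3 + 33*d*h^4 - 35*h^5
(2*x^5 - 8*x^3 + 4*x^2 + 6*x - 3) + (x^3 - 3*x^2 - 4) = 2*x^5 - 7*x^3 + x^2 + 6*x - 7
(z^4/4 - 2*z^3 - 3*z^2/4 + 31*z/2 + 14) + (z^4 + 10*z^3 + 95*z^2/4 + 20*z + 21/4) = 5*z^4/4 + 8*z^3 + 23*z^2 + 71*z/2 + 77/4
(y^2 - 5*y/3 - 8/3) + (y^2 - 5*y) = 2*y^2 - 20*y/3 - 8/3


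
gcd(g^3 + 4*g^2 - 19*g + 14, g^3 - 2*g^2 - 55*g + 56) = g^2 + 6*g - 7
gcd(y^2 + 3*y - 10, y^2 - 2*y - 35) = y + 5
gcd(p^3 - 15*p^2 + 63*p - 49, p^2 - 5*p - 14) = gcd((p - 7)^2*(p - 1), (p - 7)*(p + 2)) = p - 7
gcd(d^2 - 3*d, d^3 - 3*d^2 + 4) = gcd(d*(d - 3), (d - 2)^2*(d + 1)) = 1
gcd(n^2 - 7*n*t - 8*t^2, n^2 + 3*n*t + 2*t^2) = n + t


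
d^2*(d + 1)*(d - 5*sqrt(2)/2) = d^4 - 5*sqrt(2)*d^3/2 + d^3 - 5*sqrt(2)*d^2/2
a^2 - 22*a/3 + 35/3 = (a - 5)*(a - 7/3)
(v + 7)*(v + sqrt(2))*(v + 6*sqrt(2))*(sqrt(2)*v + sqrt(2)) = sqrt(2)*v^4 + 8*sqrt(2)*v^3 + 14*v^3 + 19*sqrt(2)*v^2 + 112*v^2 + 98*v + 96*sqrt(2)*v + 84*sqrt(2)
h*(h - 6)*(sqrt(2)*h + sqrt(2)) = sqrt(2)*h^3 - 5*sqrt(2)*h^2 - 6*sqrt(2)*h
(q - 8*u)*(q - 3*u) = q^2 - 11*q*u + 24*u^2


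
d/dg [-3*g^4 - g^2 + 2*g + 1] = -12*g^3 - 2*g + 2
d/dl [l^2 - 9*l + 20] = 2*l - 9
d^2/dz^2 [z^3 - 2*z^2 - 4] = 6*z - 4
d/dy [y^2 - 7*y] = 2*y - 7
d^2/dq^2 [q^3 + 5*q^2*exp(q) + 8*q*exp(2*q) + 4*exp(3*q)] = 5*q^2*exp(q) + 32*q*exp(2*q) + 20*q*exp(q) + 6*q + 36*exp(3*q) + 32*exp(2*q) + 10*exp(q)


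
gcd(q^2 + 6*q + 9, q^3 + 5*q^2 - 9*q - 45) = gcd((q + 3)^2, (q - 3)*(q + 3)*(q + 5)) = q + 3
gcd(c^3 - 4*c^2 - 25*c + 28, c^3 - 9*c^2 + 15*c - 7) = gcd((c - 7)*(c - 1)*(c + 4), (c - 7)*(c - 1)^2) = c^2 - 8*c + 7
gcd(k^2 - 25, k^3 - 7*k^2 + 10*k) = k - 5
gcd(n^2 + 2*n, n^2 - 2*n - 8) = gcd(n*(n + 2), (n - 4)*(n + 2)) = n + 2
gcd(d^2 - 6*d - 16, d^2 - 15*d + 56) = d - 8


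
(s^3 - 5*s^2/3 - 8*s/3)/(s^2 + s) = s - 8/3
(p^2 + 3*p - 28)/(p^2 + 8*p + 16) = (p^2 + 3*p - 28)/(p^2 + 8*p + 16)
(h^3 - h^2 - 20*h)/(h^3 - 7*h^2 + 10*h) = (h + 4)/(h - 2)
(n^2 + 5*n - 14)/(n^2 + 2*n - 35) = (n - 2)/(n - 5)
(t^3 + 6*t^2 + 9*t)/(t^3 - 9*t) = (t + 3)/(t - 3)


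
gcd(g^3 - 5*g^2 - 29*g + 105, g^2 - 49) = g - 7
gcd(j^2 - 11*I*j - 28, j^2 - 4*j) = 1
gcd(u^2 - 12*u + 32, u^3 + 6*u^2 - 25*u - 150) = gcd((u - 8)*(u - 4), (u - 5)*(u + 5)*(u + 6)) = 1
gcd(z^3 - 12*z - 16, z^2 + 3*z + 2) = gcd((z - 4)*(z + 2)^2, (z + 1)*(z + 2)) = z + 2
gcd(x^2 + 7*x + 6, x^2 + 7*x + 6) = x^2 + 7*x + 6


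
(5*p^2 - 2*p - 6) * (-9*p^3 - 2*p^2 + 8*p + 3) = -45*p^5 + 8*p^4 + 98*p^3 + 11*p^2 - 54*p - 18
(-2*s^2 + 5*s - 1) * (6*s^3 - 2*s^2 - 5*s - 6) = -12*s^5 + 34*s^4 - 6*s^3 - 11*s^2 - 25*s + 6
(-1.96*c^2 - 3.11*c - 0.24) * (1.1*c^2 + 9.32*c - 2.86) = -2.156*c^4 - 21.6882*c^3 - 23.6436*c^2 + 6.6578*c + 0.6864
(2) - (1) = 1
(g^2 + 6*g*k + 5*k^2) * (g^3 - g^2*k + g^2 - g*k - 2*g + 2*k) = g^5 + 5*g^4*k + g^4 - g^3*k^2 + 5*g^3*k - 2*g^3 - 5*g^2*k^3 - g^2*k^2 - 10*g^2*k - 5*g*k^3 + 2*g*k^2 + 10*k^3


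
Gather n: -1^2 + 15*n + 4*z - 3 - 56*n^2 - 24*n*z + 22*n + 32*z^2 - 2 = -56*n^2 + n*(37 - 24*z) + 32*z^2 + 4*z - 6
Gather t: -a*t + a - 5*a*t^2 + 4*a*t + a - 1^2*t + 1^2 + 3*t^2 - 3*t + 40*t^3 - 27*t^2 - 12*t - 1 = 2*a + 40*t^3 + t^2*(-5*a - 24) + t*(3*a - 16)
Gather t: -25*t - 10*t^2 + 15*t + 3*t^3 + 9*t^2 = 3*t^3 - t^2 - 10*t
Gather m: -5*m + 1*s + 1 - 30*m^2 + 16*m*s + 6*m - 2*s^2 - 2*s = -30*m^2 + m*(16*s + 1) - 2*s^2 - s + 1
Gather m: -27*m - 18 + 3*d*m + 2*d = 2*d + m*(3*d - 27) - 18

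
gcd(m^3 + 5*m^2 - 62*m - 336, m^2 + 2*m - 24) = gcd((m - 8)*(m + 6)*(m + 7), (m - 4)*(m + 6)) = m + 6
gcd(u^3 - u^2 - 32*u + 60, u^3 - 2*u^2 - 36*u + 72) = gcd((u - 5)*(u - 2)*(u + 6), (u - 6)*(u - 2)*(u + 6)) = u^2 + 4*u - 12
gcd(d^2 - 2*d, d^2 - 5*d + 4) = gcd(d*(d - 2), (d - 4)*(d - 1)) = 1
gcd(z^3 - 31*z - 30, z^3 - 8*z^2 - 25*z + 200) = z + 5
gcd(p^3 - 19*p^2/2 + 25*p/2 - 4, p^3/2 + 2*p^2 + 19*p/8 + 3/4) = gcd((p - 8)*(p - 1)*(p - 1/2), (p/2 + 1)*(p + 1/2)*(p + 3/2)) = 1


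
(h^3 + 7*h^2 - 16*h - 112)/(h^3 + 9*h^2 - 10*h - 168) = (h + 4)/(h + 6)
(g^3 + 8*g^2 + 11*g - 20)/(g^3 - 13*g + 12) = (g + 5)/(g - 3)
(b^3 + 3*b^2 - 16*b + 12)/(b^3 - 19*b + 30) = (b^2 + 5*b - 6)/(b^2 + 2*b - 15)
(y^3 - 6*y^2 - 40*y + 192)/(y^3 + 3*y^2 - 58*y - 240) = (y - 4)/(y + 5)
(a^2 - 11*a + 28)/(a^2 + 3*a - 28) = (a - 7)/(a + 7)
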